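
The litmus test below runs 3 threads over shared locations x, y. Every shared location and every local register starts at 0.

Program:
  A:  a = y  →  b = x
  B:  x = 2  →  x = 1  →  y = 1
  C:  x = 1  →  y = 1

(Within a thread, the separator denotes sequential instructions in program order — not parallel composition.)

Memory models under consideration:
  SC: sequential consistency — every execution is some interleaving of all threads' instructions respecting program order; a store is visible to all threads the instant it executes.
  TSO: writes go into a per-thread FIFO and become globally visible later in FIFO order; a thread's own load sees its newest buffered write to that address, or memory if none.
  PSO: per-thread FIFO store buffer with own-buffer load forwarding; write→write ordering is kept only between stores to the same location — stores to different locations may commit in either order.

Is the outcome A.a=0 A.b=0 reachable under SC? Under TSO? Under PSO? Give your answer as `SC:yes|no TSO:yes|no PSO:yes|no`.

outcome vector order: (A.a,A.b)
[SC] allowed = {(0,0); (0,1); (0,2); (1,1); (1,2)}
[TSO] allowed = {(0,0); (0,1); (0,2); (1,1); (1,2)}
[PSO] allowed = {(0,0); (0,1); (0,2); (1,0); (1,1); (1,2)}
target (0,0) ∈ {SC,TSO,PSO}

SC:yes TSO:yes PSO:yes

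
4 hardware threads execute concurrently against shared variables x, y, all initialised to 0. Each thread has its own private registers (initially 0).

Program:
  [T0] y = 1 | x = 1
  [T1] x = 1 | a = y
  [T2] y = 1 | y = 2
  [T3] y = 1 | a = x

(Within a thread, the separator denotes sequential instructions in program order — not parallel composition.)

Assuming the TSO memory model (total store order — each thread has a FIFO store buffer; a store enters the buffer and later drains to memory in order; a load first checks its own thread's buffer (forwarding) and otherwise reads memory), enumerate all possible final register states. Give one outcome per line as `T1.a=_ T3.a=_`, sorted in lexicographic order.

T1.a=0 T3.a=0
T1.a=0 T3.a=1
T1.a=1 T3.a=0
T1.a=1 T3.a=1
T1.a=2 T3.a=0
T1.a=2 T3.a=1

outcome vector order: (T1.a,T3.a)
|TSO outcomes| = 6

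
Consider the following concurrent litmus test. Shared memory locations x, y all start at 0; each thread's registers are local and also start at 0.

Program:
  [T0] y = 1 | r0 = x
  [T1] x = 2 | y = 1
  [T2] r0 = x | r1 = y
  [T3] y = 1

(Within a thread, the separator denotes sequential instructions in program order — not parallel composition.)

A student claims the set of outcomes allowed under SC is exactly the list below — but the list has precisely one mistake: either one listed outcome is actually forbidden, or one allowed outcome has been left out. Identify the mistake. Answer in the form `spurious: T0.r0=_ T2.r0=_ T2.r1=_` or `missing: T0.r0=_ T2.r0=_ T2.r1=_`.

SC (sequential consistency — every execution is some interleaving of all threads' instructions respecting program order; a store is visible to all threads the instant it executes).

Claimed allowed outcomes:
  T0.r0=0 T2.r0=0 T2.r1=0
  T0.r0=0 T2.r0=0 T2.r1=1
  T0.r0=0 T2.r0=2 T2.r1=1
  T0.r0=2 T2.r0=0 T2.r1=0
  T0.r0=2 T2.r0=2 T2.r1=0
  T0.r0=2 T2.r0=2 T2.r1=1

outcome vector order: (T0.r0,T2.r0,T2.r1)
[SC] allowed = {<0 0 0>; <0 0 1>; <0 2 1>; <2 0 0>; <2 0 1>; <2 2 0>; <2 2 1>}
SC∖claimed = {<2 0 1>}

missing: T0.r0=2 T2.r0=0 T2.r1=1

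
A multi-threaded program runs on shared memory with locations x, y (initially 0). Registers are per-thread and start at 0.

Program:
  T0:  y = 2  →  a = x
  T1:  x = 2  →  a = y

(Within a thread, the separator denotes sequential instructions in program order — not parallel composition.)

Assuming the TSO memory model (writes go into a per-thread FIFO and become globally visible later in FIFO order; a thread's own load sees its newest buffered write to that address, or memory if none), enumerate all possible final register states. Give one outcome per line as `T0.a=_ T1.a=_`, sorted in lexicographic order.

T0.a=0 T1.a=0
T0.a=0 T1.a=2
T0.a=2 T1.a=0
T0.a=2 T1.a=2

outcome vector order: (T0.a,T1.a)
|TSO outcomes| = 4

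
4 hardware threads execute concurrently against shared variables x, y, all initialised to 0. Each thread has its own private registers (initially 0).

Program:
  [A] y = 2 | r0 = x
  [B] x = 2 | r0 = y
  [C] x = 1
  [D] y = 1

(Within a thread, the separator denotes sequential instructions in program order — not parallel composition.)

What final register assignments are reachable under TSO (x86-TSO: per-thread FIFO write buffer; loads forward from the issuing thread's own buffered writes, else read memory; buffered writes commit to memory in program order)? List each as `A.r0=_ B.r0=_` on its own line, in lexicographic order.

outcome vector order: (A.r0,B.r0)
|TSO outcomes| = 9

A.r0=0 B.r0=0
A.r0=0 B.r0=1
A.r0=0 B.r0=2
A.r0=1 B.r0=0
A.r0=1 B.r0=1
A.r0=1 B.r0=2
A.r0=2 B.r0=0
A.r0=2 B.r0=1
A.r0=2 B.r0=2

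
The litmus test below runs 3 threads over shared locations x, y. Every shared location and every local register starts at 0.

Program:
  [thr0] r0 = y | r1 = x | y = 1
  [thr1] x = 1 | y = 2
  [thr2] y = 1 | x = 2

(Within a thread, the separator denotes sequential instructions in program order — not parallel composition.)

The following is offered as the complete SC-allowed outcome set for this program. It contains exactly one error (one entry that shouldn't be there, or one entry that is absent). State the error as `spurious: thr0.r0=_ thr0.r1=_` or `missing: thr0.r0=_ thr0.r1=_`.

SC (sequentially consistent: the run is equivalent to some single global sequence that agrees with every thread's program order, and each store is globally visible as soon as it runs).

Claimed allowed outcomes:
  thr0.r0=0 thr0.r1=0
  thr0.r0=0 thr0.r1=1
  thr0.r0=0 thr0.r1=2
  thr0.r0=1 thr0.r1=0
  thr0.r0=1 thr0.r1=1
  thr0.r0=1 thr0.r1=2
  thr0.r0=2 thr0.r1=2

missing: thr0.r0=2 thr0.r1=1

outcome vector order: (thr0.r0,thr0.r1)
SC: 8 outcomes — {<0 0>, <0 1>, <0 2>, <1 0>, <1 1>, <1 2>, <2 1>, <2 2>}
SC∖claimed = {<2 1>}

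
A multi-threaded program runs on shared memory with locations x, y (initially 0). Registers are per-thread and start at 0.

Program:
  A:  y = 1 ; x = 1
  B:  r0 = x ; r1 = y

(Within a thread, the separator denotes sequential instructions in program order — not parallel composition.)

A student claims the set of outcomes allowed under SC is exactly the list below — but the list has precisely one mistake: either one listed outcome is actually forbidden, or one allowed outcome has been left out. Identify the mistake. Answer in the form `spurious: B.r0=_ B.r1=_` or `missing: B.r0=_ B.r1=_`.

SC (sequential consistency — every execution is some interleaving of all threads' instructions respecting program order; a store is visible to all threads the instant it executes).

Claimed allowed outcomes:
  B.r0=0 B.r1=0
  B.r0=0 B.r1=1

missing: B.r0=1 B.r1=1

outcome vector order: (B.r0,B.r1)
under SC → 00, 01, 11
SC∖claimed = {11}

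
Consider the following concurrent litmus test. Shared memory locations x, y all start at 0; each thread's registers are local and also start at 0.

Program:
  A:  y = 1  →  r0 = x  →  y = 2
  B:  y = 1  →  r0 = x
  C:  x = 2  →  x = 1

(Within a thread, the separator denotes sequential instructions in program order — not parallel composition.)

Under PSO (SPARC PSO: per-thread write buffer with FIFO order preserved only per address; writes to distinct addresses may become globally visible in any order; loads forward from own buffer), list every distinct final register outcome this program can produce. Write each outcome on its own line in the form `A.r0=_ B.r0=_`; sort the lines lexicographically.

outcome vector order: (A.r0,B.r0)
|PSO outcomes| = 9

A.r0=0 B.r0=0
A.r0=0 B.r0=1
A.r0=0 B.r0=2
A.r0=1 B.r0=0
A.r0=1 B.r0=1
A.r0=1 B.r0=2
A.r0=2 B.r0=0
A.r0=2 B.r0=1
A.r0=2 B.r0=2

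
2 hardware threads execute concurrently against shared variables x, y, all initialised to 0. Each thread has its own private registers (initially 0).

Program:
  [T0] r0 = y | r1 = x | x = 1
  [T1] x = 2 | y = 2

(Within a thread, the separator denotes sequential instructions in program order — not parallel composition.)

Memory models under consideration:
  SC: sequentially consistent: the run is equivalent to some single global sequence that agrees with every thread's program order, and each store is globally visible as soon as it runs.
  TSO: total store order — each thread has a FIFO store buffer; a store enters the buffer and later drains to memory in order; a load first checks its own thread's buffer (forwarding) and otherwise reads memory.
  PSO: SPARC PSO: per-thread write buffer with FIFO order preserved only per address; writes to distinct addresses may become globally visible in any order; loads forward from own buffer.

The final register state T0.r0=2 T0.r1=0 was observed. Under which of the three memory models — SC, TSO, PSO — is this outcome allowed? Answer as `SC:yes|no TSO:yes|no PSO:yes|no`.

SC:no TSO:no PSO:yes

outcome vector order: (T0.r0,T0.r1)
[SC] allowed = {<0 0>, <0 2>, <2 2>}
[TSO] allowed = {<0 0>, <0 2>, <2 2>}
[PSO] allowed = {<0 0>, <0 2>, <2 0>, <2 2>}
target <2 0> ∈ {PSO}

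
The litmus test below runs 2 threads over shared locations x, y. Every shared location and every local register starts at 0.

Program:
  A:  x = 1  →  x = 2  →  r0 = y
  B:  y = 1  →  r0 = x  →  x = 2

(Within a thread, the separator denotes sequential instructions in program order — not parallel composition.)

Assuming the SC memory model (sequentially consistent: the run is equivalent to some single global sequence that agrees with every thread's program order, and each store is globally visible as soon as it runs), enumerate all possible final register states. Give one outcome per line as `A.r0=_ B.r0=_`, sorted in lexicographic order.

outcome vector order: (A.r0,B.r0)
|SC outcomes| = 4

A.r0=0 B.r0=2
A.r0=1 B.r0=0
A.r0=1 B.r0=1
A.r0=1 B.r0=2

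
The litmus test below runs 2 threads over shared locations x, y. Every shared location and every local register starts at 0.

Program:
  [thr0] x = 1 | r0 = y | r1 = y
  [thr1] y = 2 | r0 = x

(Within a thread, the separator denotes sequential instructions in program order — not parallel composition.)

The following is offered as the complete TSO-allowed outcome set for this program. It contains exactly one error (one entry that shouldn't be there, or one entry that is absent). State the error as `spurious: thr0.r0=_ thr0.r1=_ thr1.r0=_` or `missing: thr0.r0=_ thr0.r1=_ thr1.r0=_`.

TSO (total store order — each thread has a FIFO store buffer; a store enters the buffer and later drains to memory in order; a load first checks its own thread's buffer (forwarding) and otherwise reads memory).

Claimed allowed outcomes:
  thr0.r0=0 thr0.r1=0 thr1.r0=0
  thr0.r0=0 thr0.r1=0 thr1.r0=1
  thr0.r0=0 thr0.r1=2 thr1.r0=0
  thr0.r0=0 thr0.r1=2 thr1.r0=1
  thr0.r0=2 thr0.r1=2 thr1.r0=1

outcome vector order: (thr0.r0,thr0.r1,thr1.r0)
TSO (6): <0 0 0>; <0 0 1>; <0 2 0>; <0 2 1>; <2 2 0>; <2 2 1>
TSO∖claimed = {<2 2 0>}

missing: thr0.r0=2 thr0.r1=2 thr1.r0=0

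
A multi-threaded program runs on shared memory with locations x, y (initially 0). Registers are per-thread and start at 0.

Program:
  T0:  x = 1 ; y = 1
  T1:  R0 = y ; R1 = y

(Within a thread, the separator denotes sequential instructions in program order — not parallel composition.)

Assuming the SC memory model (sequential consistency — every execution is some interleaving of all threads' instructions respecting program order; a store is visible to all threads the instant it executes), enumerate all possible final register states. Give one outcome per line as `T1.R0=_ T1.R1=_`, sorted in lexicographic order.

T1.R0=0 T1.R1=0
T1.R0=0 T1.R1=1
T1.R0=1 T1.R1=1

outcome vector order: (T1.R0,T1.R1)
|SC outcomes| = 3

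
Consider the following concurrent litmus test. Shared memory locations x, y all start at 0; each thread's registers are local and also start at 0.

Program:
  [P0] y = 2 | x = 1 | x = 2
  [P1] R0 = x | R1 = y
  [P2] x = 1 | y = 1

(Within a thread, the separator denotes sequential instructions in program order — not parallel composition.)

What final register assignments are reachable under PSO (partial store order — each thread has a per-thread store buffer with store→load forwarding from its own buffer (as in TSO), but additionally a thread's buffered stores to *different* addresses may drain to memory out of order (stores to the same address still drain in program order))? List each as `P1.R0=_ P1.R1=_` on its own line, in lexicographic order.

outcome vector order: (P1.R0,P1.R1)
|PSO outcomes| = 9

P1.R0=0 P1.R1=0
P1.R0=0 P1.R1=1
P1.R0=0 P1.R1=2
P1.R0=1 P1.R1=0
P1.R0=1 P1.R1=1
P1.R0=1 P1.R1=2
P1.R0=2 P1.R1=0
P1.R0=2 P1.R1=1
P1.R0=2 P1.R1=2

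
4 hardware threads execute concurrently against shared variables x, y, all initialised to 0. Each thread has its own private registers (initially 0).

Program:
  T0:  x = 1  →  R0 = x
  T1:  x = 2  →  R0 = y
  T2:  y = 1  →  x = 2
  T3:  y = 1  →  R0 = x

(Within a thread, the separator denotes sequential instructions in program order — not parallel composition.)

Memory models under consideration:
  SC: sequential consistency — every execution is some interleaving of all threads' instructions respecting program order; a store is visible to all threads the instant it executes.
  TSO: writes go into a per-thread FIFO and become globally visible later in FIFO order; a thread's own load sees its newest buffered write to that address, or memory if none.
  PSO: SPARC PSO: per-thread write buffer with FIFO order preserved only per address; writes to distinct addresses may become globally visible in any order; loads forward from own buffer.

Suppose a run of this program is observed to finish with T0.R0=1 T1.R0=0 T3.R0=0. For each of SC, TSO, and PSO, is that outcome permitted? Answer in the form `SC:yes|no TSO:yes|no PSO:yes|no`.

SC:no TSO:yes PSO:yes

outcome vector order: (T0.R0,T1.R0,T3.R0)
SC: 10 outcomes — {(1,0,1), (1,0,2), (1,1,0), (1,1,1), (1,1,2), (2,0,1), (2,0,2), (2,1,0), (2,1,1), (2,1,2)}
TSO: 12 outcomes — {(1,0,0), (1,0,1), (1,0,2), (1,1,0), (1,1,1), (1,1,2), (2,0,0), (2,0,1), (2,0,2), (2,1,0), (2,1,1), (2,1,2)}
PSO: 12 outcomes — {(1,0,0), (1,0,1), (1,0,2), (1,1,0), (1,1,1), (1,1,2), (2,0,0), (2,0,1), (2,0,2), (2,1,0), (2,1,1), (2,1,2)}
target (1,0,0) ∈ {TSO,PSO}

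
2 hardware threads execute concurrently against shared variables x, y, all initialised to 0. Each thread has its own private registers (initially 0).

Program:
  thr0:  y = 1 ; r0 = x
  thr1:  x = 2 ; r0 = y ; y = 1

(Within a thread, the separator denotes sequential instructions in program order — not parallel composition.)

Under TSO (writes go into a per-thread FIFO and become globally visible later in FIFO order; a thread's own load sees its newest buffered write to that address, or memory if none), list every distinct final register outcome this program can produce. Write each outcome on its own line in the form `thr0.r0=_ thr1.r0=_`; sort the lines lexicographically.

outcome vector order: (thr0.r0,thr1.r0)
|TSO outcomes| = 4

thr0.r0=0 thr1.r0=0
thr0.r0=0 thr1.r0=1
thr0.r0=2 thr1.r0=0
thr0.r0=2 thr1.r0=1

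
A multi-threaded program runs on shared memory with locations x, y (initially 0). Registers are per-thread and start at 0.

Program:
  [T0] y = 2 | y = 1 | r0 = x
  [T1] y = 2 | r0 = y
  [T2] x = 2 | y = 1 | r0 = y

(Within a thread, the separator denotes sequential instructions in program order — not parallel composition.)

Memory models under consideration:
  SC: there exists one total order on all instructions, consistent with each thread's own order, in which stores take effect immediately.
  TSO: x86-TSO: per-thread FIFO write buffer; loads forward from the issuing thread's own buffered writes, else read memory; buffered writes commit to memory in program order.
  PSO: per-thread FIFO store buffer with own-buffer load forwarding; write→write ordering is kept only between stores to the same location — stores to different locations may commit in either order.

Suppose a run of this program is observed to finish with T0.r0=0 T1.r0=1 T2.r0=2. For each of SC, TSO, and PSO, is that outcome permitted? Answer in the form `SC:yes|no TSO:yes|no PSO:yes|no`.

SC:no TSO:yes PSO:yes

outcome vector order: (T0.r0,T1.r0,T2.r0)
SC (7): 011; 021; 022; 211; 212; 221; 222
TSO (8): 011; 012; 021; 022; 211; 212; 221; 222
PSO (8): 011; 012; 021; 022; 211; 212; 221; 222
target 012 ∈ {TSO,PSO}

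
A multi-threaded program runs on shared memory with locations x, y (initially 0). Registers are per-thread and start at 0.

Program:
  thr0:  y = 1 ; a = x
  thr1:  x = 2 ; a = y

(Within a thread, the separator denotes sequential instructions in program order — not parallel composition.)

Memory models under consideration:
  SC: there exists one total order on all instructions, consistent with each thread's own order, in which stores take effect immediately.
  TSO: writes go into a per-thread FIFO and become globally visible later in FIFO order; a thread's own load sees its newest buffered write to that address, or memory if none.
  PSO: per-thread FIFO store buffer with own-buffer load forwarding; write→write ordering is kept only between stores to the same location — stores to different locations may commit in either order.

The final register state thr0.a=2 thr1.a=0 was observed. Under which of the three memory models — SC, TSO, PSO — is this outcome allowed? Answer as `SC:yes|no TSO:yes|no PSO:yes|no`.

outcome vector order: (thr0.a,thr1.a)
SC (3): <0 1>; <2 0>; <2 1>
TSO (4): <0 0>; <0 1>; <2 0>; <2 1>
PSO (4): <0 0>; <0 1>; <2 0>; <2 1>
target <2 0> ∈ {SC,TSO,PSO}

SC:yes TSO:yes PSO:yes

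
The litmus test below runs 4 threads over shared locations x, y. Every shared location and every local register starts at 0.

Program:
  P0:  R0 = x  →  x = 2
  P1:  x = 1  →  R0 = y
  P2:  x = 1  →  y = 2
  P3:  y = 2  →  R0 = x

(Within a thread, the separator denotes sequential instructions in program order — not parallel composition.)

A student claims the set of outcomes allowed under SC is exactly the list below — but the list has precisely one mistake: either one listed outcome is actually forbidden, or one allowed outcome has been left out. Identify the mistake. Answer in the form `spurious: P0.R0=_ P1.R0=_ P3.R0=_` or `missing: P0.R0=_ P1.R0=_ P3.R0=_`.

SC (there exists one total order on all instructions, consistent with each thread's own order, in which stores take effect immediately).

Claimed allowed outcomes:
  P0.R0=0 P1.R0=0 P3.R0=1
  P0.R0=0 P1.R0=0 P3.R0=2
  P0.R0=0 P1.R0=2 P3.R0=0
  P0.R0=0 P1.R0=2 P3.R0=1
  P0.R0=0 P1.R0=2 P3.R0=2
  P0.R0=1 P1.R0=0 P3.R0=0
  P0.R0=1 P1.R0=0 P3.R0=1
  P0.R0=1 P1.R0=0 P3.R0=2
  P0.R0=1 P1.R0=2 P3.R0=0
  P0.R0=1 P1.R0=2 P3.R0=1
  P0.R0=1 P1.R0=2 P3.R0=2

outcome vector order: (P0.R0,P1.R0,P3.R0)
SC: 10 outcomes — {001 002 020 021 022 101 102 120 121 122}
claimed∖SC = {100}

spurious: P0.R0=1 P1.R0=0 P3.R0=0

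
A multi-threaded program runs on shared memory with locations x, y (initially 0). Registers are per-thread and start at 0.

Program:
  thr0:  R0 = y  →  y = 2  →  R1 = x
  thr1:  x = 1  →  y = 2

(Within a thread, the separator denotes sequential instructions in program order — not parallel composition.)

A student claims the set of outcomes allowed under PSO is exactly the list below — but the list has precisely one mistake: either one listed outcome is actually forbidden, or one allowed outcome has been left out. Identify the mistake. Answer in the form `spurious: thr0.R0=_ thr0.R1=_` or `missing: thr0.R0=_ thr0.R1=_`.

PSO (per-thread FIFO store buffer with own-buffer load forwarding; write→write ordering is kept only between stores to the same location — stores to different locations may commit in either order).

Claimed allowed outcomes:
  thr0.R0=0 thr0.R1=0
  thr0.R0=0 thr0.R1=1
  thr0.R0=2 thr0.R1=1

outcome vector order: (thr0.R0,thr0.R1)
PSO (4): <0 0>, <0 1>, <2 0>, <2 1>
PSO∖claimed = {<2 0>}

missing: thr0.R0=2 thr0.R1=0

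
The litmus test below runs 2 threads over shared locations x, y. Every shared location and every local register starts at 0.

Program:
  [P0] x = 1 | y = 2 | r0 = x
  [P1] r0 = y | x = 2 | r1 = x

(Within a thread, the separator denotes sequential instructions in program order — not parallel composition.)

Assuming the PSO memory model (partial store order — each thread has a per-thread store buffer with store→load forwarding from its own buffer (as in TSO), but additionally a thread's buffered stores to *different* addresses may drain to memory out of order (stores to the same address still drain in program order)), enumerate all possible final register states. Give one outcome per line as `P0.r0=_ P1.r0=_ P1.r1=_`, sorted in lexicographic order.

outcome vector order: (P0.r0,P1.r0,P1.r1)
|PSO outcomes| = 6

P0.r0=1 P1.r0=0 P1.r1=1
P0.r0=1 P1.r0=0 P1.r1=2
P0.r0=1 P1.r0=2 P1.r1=1
P0.r0=1 P1.r0=2 P1.r1=2
P0.r0=2 P1.r0=0 P1.r1=2
P0.r0=2 P1.r0=2 P1.r1=2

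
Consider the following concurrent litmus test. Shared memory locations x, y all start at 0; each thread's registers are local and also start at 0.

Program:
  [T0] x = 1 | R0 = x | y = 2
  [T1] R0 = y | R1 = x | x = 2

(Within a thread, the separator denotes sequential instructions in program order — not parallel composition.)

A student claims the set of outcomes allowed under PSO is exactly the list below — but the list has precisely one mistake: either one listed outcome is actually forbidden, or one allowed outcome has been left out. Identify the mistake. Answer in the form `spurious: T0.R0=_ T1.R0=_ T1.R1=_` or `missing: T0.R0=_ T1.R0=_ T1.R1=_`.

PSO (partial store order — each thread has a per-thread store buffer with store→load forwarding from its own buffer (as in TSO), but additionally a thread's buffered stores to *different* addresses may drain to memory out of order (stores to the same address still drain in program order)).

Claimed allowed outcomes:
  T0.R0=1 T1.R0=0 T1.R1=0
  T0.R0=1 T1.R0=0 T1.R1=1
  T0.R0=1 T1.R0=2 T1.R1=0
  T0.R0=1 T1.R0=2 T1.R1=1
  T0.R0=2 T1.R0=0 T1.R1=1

missing: T0.R0=2 T1.R0=0 T1.R1=0

outcome vector order: (T0.R0,T1.R0,T1.R1)
PSO: 6 outcomes — {<1 0 0> <1 0 1> <1 2 0> <1 2 1> <2 0 0> <2 0 1>}
PSO∖claimed = {<2 0 0>}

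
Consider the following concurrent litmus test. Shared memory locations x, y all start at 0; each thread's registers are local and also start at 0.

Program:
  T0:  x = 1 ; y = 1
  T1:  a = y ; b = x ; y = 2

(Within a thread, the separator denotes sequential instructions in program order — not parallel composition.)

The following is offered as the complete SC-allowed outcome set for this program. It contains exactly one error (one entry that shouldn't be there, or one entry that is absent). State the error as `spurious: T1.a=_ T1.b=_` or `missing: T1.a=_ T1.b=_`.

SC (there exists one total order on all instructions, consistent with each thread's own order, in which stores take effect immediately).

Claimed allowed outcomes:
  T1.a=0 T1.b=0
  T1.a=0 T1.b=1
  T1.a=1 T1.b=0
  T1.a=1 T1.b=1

outcome vector order: (T1.a,T1.b)
SC (3): 00 01 11
claimed∖SC = {10}

spurious: T1.a=1 T1.b=0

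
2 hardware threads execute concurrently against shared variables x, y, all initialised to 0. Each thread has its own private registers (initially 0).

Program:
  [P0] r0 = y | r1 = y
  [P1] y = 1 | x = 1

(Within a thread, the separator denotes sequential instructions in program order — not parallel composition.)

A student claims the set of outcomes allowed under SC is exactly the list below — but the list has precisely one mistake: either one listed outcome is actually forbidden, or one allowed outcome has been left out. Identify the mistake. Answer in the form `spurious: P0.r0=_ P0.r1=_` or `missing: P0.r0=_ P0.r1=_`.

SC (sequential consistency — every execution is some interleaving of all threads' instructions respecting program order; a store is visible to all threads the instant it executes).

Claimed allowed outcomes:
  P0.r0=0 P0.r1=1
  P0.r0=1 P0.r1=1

outcome vector order: (P0.r0,P0.r1)
under SC → 00 01 11
SC∖claimed = {00}

missing: P0.r0=0 P0.r1=0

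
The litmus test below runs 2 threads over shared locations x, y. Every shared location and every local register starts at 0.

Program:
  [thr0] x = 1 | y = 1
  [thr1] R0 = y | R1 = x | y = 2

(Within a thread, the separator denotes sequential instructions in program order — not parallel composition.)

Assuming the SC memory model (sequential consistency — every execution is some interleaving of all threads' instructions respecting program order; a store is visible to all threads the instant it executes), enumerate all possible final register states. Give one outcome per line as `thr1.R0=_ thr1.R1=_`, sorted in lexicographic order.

outcome vector order: (thr1.R0,thr1.R1)
|SC outcomes| = 3

thr1.R0=0 thr1.R1=0
thr1.R0=0 thr1.R1=1
thr1.R0=1 thr1.R1=1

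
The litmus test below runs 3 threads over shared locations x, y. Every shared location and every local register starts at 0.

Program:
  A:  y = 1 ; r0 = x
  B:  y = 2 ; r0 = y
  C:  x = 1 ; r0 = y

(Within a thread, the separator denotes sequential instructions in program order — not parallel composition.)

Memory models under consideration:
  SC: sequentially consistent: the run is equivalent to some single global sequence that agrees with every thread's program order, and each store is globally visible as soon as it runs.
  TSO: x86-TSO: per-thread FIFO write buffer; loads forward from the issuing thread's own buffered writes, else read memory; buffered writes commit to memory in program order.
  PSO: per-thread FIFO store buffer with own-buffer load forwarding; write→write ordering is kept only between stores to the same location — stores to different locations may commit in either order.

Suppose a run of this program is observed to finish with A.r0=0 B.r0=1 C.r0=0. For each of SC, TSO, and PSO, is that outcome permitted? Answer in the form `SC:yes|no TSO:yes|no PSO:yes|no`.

outcome vector order: (A.r0,B.r0,C.r0)
SC (9): 0/1/1 0/2/1 0/2/2 1/1/0 1/1/1 1/1/2 1/2/0 1/2/1 1/2/2
TSO (12): 0/1/0 0/1/1 0/1/2 0/2/0 0/2/1 0/2/2 1/1/0 1/1/1 1/1/2 1/2/0 1/2/1 1/2/2
PSO (12): 0/1/0 0/1/1 0/1/2 0/2/0 0/2/1 0/2/2 1/1/0 1/1/1 1/1/2 1/2/0 1/2/1 1/2/2
target 0/1/0 ∈ {TSO,PSO}

SC:no TSO:yes PSO:yes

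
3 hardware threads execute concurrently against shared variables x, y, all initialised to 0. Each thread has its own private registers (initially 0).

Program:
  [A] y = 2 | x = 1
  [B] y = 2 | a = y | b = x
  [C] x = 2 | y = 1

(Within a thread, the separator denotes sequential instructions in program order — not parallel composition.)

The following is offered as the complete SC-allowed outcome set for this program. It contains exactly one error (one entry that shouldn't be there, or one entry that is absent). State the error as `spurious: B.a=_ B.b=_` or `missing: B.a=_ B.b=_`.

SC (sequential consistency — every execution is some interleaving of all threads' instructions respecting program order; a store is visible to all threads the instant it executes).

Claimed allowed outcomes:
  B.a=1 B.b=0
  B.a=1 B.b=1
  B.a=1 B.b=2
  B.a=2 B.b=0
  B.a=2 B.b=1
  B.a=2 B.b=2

outcome vector order: (B.a,B.b)
[SC] allowed = {11, 12, 20, 21, 22}
claimed∖SC = {10}

spurious: B.a=1 B.b=0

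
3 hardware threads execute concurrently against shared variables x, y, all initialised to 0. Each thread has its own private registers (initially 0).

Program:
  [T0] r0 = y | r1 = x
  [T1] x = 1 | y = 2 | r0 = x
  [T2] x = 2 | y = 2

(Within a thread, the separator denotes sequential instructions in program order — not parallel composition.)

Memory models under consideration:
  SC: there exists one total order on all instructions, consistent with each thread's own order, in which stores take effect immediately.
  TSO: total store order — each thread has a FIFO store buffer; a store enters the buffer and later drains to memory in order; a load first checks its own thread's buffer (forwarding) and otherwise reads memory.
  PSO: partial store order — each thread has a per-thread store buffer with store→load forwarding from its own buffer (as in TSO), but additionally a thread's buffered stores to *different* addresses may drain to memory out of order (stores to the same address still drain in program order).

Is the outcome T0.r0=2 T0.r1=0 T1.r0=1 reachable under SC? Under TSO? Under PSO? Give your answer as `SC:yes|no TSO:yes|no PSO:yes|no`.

SC:no TSO:no PSO:yes

outcome vector order: (T0.r0,T0.r1,T1.r0)
SC: 10 outcomes — {001, 002, 011, 012, 021, 022, 211, 212, 221, 222}
TSO: 10 outcomes — {001, 002, 011, 012, 021, 022, 211, 212, 221, 222}
PSO: 12 outcomes — {001, 002, 011, 012, 021, 022, 201, 202, 211, 212, 221, 222}
target 201 ∈ {PSO}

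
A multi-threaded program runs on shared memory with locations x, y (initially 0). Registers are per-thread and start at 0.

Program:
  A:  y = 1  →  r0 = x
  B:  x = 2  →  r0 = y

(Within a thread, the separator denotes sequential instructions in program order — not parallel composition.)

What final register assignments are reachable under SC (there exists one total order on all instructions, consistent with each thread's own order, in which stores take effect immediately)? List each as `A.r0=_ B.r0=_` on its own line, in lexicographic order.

outcome vector order: (A.r0,B.r0)
|SC outcomes| = 3

A.r0=0 B.r0=1
A.r0=2 B.r0=0
A.r0=2 B.r0=1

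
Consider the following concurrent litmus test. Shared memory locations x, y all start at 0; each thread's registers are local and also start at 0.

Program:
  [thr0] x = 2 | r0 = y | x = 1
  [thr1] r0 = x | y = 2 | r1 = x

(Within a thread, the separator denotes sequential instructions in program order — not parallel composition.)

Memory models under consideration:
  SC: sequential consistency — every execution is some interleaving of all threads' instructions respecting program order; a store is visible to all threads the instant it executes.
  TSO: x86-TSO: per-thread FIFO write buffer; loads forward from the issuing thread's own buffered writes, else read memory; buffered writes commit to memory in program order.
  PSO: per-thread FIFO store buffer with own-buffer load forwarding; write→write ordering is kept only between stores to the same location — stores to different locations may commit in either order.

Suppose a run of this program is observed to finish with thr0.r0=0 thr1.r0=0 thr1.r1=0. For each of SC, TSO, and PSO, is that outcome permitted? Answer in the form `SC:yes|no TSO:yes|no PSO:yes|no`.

outcome vector order: (thr0.r0,thr1.r0,thr1.r1)
SC (10): 0/0/1 0/0/2 0/1/1 0/2/1 0/2/2 2/0/0 2/0/1 2/0/2 2/2/1 2/2/2
TSO (11): 0/0/0 0/0/1 0/0/2 0/1/1 0/2/1 0/2/2 2/0/0 2/0/1 2/0/2 2/2/1 2/2/2
PSO (11): 0/0/0 0/0/1 0/0/2 0/1/1 0/2/1 0/2/2 2/0/0 2/0/1 2/0/2 2/2/1 2/2/2
target 0/0/0 ∈ {TSO,PSO}

SC:no TSO:yes PSO:yes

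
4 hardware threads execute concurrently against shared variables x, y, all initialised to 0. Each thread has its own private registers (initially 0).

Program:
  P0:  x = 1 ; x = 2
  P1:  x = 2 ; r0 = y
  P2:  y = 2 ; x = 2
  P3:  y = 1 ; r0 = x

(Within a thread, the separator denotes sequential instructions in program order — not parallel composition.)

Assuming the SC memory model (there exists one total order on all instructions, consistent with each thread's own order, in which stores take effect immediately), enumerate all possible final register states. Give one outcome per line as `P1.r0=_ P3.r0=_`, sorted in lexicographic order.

outcome vector order: (P1.r0,P3.r0)
|SC outcomes| = 8

P1.r0=0 P3.r0=1
P1.r0=0 P3.r0=2
P1.r0=1 P3.r0=0
P1.r0=1 P3.r0=1
P1.r0=1 P3.r0=2
P1.r0=2 P3.r0=0
P1.r0=2 P3.r0=1
P1.r0=2 P3.r0=2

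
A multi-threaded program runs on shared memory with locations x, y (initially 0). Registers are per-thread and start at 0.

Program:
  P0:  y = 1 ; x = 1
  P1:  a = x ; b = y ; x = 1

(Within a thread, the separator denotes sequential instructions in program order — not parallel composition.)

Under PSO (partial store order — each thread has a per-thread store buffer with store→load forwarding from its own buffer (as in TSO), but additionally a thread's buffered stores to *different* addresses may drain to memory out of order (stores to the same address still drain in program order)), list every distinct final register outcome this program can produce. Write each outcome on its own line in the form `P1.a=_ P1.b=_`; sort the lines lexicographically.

outcome vector order: (P1.a,P1.b)
|PSO outcomes| = 4

P1.a=0 P1.b=0
P1.a=0 P1.b=1
P1.a=1 P1.b=0
P1.a=1 P1.b=1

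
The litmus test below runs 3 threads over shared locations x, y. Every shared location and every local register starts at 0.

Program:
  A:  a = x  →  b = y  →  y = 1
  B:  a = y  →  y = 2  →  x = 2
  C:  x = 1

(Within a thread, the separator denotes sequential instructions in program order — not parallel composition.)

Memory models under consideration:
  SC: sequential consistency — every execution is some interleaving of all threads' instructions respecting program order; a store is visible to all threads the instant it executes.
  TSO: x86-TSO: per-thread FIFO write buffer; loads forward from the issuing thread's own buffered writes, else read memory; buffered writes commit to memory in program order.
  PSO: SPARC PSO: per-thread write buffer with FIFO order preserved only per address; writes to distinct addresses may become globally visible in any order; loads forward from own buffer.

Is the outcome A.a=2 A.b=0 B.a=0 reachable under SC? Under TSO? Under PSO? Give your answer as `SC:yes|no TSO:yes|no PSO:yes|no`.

outcome vector order: (A.a,A.b,B.a)
SC: 7 outcomes — {0/0/0 0/0/1 0/2/0 1/0/0 1/0/1 1/2/0 2/2/0}
TSO: 7 outcomes — {0/0/0 0/0/1 0/2/0 1/0/0 1/0/1 1/2/0 2/2/0}
PSO: 8 outcomes — {0/0/0 0/0/1 0/2/0 1/0/0 1/0/1 1/2/0 2/0/0 2/2/0}
target 2/0/0 ∈ {PSO}

SC:no TSO:no PSO:yes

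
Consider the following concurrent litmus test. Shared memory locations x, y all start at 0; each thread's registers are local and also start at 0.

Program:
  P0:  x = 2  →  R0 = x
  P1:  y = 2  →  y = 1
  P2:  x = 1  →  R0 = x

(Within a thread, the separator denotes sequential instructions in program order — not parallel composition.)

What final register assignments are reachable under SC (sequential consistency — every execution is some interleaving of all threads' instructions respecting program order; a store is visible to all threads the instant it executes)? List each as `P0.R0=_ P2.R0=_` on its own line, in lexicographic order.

P0.R0=1 P2.R0=1
P0.R0=2 P2.R0=1
P0.R0=2 P2.R0=2

outcome vector order: (P0.R0,P2.R0)
|SC outcomes| = 3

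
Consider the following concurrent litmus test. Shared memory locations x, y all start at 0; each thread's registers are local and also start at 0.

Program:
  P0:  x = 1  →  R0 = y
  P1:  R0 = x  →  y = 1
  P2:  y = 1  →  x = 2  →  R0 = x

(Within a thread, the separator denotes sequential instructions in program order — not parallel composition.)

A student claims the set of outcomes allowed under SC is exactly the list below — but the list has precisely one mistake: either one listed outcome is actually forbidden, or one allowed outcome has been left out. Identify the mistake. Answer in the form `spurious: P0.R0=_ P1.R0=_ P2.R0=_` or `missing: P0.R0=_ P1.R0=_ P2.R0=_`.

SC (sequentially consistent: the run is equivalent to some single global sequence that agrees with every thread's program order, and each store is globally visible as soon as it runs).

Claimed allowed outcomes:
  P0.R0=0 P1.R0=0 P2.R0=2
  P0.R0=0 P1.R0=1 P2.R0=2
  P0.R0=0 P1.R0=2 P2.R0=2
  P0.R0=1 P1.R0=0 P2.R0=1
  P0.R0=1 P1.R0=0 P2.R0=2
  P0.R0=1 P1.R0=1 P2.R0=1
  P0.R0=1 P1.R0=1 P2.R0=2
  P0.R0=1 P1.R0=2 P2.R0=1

outcome vector order: (P0.R0,P1.R0,P2.R0)
SC: 9 outcomes — {002; 012; 022; 101; 102; 111; 112; 121; 122}
SC∖claimed = {122}

missing: P0.R0=1 P1.R0=2 P2.R0=2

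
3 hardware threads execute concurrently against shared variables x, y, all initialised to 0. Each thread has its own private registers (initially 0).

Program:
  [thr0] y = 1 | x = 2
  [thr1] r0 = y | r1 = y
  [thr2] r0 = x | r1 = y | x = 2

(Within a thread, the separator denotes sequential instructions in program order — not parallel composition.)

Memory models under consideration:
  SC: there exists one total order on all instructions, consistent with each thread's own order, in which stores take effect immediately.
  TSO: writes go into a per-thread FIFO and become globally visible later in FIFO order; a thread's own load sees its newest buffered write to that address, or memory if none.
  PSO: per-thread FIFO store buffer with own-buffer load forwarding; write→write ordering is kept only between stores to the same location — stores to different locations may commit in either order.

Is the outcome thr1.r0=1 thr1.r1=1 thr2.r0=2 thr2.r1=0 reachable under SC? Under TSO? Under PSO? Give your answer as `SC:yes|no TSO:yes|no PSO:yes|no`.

SC:no TSO:no PSO:yes

outcome vector order: (thr1.r0,thr1.r1,thr2.r0,thr2.r1)
SC: 9 outcomes — {<0 0 0 0>, <0 0 0 1>, <0 0 2 1>, <0 1 0 0>, <0 1 0 1>, <0 1 2 1>, <1 1 0 0>, <1 1 0 1>, <1 1 2 1>}
TSO: 9 outcomes — {<0 0 0 0>, <0 0 0 1>, <0 0 2 1>, <0 1 0 0>, <0 1 0 1>, <0 1 2 1>, <1 1 0 0>, <1 1 0 1>, <1 1 2 1>}
PSO: 12 outcomes — {<0 0 0 0>, <0 0 0 1>, <0 0 2 0>, <0 0 2 1>, <0 1 0 0>, <0 1 0 1>, <0 1 2 0>, <0 1 2 1>, <1 1 0 0>, <1 1 0 1>, <1 1 2 0>, <1 1 2 1>}
target <1 1 2 0> ∈ {PSO}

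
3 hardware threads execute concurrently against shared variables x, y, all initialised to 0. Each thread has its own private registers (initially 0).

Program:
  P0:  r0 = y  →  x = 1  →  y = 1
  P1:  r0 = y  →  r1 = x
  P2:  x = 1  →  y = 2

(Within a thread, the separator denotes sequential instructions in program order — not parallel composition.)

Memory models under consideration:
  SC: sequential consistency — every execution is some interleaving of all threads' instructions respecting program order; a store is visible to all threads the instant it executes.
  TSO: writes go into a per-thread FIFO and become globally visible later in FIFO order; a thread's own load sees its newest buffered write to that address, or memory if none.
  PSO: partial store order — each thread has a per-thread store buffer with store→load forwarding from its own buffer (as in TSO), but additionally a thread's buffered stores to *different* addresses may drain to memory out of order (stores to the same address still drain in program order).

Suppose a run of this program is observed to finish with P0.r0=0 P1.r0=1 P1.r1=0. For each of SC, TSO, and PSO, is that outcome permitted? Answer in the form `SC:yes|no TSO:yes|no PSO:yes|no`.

SC:no TSO:no PSO:yes

outcome vector order: (P0.r0,P1.r0,P1.r1)
SC (8): 000, 001, 011, 021, 200, 201, 211, 221
TSO (8): 000, 001, 011, 021, 200, 201, 211, 221
PSO (12): 000, 001, 010, 011, 020, 021, 200, 201, 210, 211, 220, 221
target 010 ∈ {PSO}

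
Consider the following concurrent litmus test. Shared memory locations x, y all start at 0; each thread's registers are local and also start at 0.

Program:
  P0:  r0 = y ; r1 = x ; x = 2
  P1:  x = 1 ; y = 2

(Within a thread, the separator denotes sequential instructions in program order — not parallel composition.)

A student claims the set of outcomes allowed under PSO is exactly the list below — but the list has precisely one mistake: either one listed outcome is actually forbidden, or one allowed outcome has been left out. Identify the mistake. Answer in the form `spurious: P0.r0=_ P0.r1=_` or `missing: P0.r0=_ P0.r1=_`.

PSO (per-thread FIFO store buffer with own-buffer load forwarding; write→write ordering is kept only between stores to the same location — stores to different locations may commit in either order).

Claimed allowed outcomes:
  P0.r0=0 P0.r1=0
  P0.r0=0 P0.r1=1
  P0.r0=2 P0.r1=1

outcome vector order: (P0.r0,P0.r1)
[PSO] allowed = {<0 0>; <0 1>; <2 0>; <2 1>}
PSO∖claimed = {<2 0>}

missing: P0.r0=2 P0.r1=0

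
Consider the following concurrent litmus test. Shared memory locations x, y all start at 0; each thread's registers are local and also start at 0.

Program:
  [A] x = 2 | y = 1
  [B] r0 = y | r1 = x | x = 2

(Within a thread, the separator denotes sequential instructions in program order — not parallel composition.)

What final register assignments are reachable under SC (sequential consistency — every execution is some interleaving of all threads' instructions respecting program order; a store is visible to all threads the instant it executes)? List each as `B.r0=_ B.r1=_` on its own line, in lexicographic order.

B.r0=0 B.r1=0
B.r0=0 B.r1=2
B.r0=1 B.r1=2

outcome vector order: (B.r0,B.r1)
|SC outcomes| = 3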